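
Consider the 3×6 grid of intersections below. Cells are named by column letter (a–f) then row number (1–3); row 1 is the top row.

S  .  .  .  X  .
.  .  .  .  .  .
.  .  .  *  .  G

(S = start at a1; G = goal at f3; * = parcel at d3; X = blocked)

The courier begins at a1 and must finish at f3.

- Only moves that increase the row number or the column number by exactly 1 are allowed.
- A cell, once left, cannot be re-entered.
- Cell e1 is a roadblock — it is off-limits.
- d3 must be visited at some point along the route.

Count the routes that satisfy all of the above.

A right/down-only route from a1 to f3 makes exactly 2 down-moves and 5 right-moves in some order.
With no other constraints that would be C(7,2) = 21 routes.
Split at d3 and multiply the segment counts (each segment already excludes blocked cells): a1→d3: 10; d3→f3: 1; product = 10.
That gives 10 routes.

10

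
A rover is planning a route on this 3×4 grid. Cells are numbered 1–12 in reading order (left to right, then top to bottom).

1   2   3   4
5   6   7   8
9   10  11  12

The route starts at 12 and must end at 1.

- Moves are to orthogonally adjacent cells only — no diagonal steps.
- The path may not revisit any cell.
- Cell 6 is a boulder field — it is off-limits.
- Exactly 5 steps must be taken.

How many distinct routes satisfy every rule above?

4

Need simple routes of exactly 5 moves from 12 to 1 (Manhattan distance 5, so 0 moves are spent on a detour and 0 undoing it).
Enumerating: 12 8 4 3 2 1 | 12 8 7 3 2 1 | 12 11 7 3 2 1 | 12 11 10 9 5 1.
That gives 4 routes.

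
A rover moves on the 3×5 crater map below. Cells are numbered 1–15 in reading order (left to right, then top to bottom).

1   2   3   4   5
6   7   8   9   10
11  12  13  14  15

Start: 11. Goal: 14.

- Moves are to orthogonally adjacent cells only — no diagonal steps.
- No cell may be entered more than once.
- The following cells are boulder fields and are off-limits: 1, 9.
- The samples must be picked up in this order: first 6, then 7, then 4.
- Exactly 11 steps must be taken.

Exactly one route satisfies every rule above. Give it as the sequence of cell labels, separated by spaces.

11 6 7 12 13 8 3 4 5 10 15 14

The waypoints must appear in the order 6, 7, 4, with no cell reused.
Route from 11: up to 6, right to 7, down to 12, right to 13, 2× up (reaching 3), 2× right (reaching 5), 2× down (reaching 15), left to 14 — 11 moves in all.
Check: order respected (6 at step 1, 7 at step 2, 4 at step 7); 11 moves as required.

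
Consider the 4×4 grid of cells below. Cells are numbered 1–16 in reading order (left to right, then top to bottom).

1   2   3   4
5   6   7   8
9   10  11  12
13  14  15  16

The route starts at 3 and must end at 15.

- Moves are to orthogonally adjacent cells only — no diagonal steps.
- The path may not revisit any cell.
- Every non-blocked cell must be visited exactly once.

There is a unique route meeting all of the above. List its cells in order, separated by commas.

3, 4, 8, 7, 6, 2, 1, 5, 9, 13, 14, 10, 11, 12, 16, 15

Need to visit all 16 open cells exactly once, starting at 3 and ending at 15.
Cell 13 has only two open neighbours (9 and 14), so the path must pass straight through it: one of those is the cell it's entered from and the other is where it exits.
Route from 3: right to 4, down to 8, 2× left (reaching 6), up to 2, left to 1, 3× down (reaching 13), right to 14, up to 10, 2× right (reaching 12), down to 16, left to 15 — 15 moves in all.
Check: all 16 open cells covered.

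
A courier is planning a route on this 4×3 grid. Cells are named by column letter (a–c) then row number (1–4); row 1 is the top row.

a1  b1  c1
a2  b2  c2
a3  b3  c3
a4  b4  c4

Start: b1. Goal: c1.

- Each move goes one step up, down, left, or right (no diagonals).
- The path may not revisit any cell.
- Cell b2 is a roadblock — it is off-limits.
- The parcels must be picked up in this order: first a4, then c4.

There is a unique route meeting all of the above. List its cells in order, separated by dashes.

The waypoints must appear in the order a4, c4, with no cell reused.
Route from b1: left 1 to a1, down 3 to a4, right 2 to c4, up 3 to c1 — 9 moves in all.
Check: order respected (a4 at step 4, c4 at step 6).

b1 - a1 - a2 - a3 - a4 - b4 - c4 - c3 - c2 - c1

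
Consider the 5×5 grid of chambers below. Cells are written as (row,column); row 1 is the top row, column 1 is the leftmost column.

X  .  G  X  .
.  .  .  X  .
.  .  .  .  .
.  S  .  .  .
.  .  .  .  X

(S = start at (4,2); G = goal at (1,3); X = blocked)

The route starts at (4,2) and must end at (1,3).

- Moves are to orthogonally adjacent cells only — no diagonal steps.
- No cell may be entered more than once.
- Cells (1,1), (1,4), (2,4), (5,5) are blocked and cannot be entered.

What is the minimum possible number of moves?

4

The Manhattan distance from (4,2) to (1,3) is |4−1| + |2−3| = 4, so at least 4 moves are needed.
A route of 4 moves achieves this: (4,2) → (3,2) → (2,2) → (1,2) → (1,3).
Since 4 matches the lower bound, it is optimal.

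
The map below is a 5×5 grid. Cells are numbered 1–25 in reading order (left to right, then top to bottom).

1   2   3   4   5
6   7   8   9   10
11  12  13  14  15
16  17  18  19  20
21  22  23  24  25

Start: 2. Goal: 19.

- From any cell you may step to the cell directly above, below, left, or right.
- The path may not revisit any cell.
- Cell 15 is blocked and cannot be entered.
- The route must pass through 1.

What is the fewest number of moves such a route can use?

7

Any route passes through 1 somewhere between 2 and 19. Summing Manhattan distances along the two legs (2 → 1 → 19) gives a lower bound of 1 + 6 = 7 moves.
A route of 7 moves achieves this: 2 → 1 → 6 → 11 → 16 → 17 → 18 → 19.
Since 7 matches the lower bound, it is optimal.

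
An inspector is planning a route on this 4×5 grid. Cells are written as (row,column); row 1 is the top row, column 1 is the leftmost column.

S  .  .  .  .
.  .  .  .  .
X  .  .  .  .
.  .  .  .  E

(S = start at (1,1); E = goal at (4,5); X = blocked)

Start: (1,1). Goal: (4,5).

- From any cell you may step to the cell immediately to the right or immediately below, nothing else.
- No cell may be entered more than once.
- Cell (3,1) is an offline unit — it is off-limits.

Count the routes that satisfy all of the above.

A right/down-only route from (1,1) to (4,5) makes exactly 3 down-moves and 4 right-moves in some order.
With no other constraints that would be C(7,3) = 35 routes.
Subtract routes through each blocked cell (inclusion–exclusion for overlaps): − through (3,1): 5 → 30.
That gives 30 routes.

30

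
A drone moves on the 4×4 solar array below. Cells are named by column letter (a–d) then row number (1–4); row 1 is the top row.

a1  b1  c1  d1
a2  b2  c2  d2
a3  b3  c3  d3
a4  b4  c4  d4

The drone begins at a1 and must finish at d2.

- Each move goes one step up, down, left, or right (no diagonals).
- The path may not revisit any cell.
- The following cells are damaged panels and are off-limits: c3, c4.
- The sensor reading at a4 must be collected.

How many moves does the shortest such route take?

8

Any route passes through a4 somewhere between a1 and d2. Summing Manhattan distances along the two legs (a1 → a4 → d2) gives a lower bound of 3 + 5 = 8 moves.
A route of 8 moves achieves this: a1 → a2 → a3 → a4 → b4 → b3 → b2 → c2 → d2.
Since 8 matches the lower bound, it is optimal.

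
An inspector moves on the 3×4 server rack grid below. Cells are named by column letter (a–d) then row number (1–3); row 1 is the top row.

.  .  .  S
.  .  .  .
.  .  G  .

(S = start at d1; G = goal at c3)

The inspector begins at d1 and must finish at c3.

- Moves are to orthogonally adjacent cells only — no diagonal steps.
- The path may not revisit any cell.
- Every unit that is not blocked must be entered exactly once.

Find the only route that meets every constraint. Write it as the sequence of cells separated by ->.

d1 -> c1 -> b1 -> a1 -> a2 -> a3 -> b3 -> b2 -> c2 -> d2 -> d3 -> c3

Need to visit all 12 open cells exactly once, starting at d1 and ending at c3.
Cell a1 has only two open neighbours (a2 and b1), so the path must pass straight through it: one of those is the cell it's entered from and the other is where it exits.
Route from d1: left 3 to a1, down 2 to a3, right 1 to b3, up 1 to b2, right 2 to d2, down 1 to d3, left 1 to c3 — 11 moves in all.
Check: all 12 open cells covered.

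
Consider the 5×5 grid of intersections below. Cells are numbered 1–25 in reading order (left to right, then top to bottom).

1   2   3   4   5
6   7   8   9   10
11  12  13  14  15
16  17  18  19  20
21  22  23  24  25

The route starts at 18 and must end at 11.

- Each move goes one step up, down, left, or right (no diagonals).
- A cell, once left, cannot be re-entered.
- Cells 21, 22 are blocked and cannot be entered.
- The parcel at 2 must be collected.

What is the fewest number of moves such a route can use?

7

Any route passes through 2 somewhere between 18 and 11. Summing Manhattan distances along the two legs (18 → 2 → 11) gives a lower bound of 4 + 3 = 7 moves.
A route of 7 moves achieves this: 18 → 13 → 8 → 3 → 2 → 7 → 12 → 11.
Since 7 matches the lower bound, it is optimal.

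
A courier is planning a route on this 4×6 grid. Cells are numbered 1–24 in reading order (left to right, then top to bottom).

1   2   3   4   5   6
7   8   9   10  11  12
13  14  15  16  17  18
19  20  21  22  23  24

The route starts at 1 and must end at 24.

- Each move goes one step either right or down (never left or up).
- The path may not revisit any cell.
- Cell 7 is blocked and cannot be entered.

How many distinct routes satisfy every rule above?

35

A right/down-only route from 1 to 24 makes exactly 3 down-moves and 5 right-moves in some order.
With no other constraints that would be C(8,3) = 56 routes.
Subtract routes through each blocked cell (inclusion–exclusion for overlaps): − through 7: 21 → 35.
That gives 35 routes.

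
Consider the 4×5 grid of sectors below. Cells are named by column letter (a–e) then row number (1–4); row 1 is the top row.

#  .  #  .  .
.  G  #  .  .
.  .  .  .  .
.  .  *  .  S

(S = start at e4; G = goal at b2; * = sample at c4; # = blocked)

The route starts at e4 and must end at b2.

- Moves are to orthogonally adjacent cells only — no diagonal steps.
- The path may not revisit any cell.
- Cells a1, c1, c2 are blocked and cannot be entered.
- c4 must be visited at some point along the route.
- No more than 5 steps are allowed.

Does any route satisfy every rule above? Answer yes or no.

One route that works: e4 → d4 → c4 → c3 → b3 → b2.

yes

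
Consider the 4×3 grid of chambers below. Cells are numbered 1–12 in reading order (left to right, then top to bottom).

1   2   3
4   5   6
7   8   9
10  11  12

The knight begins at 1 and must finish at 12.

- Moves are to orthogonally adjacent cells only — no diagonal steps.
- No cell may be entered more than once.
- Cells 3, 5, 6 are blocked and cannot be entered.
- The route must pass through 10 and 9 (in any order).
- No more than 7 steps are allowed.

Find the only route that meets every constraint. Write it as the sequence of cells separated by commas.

Any route must reach 10 and 9 and still end at 12 within 7 moves, so the order of the required stops is forced.
Route from 1: down 3 to 10, right 1 to 11, up 1 to 8, right 1 to 9, down 1 to 12 — 7 moves in all.
Check: all required cells visited; 7 ≤ 7 moves.

1, 4, 7, 10, 11, 8, 9, 12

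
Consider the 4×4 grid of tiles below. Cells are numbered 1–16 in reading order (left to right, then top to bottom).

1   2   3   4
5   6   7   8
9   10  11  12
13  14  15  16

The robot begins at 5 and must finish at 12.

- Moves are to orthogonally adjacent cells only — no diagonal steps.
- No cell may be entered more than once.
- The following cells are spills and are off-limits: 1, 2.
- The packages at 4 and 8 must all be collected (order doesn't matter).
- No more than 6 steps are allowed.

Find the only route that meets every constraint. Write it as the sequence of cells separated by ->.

5 -> 6 -> 7 -> 3 -> 4 -> 8 -> 12

The budget equals the shortest possible length, so every move has to be on a shortest route through the required cells.
Route from 5: 2× right (reaching 7), up to 3, right to 4, 2× down (reaching 12) — 6 moves in all.
Check: all required cells visited; 6 ≤ 6 moves.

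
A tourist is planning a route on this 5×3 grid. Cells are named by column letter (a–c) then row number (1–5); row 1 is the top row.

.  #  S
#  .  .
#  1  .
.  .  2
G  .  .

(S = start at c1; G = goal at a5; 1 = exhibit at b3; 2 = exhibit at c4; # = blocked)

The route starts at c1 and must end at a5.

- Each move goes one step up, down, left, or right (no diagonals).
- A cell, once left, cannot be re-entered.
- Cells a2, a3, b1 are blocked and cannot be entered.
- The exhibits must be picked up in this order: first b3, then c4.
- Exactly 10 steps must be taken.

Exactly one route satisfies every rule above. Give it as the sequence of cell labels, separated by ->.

The waypoints must appear in the order b3, c4, with no cell reused.
Route from c1: down 1 to c2, left 1 to b2, down 1 to b3, right 1 to c3, down 2 to c5, left 1 to b5, up 1 to b4, left 1 to a4, down 1 to a5 — 10 moves in all.
Check: order respected (1 at step 3, 2 at step 5); 10 moves as required.

c1 -> c2 -> b2 -> b3 -> c3 -> c4 -> c5 -> b5 -> b4 -> a4 -> a5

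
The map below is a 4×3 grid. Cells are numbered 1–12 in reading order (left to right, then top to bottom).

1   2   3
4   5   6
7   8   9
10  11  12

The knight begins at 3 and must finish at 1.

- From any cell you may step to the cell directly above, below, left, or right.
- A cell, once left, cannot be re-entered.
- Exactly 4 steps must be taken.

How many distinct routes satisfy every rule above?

3

Need simple routes of exactly 4 moves from 3 to 1 (Manhattan distance 2, so 1 moves are spent on a detour and 1 undoing it).
Enumerating: 3 6 5 2 1 | 3 6 5 4 1 | 3 2 5 4 1.
That gives 3 routes.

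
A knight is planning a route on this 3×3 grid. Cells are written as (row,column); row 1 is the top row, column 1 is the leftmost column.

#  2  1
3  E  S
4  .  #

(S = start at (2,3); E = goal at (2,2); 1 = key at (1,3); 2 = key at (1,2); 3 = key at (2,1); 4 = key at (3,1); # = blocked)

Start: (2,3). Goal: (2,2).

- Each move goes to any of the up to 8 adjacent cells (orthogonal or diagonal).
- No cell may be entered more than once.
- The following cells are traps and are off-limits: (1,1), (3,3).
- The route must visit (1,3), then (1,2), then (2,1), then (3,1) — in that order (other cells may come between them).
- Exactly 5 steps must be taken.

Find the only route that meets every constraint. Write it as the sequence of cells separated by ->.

(2,3) -> (1,3) -> (1,2) -> (2,1) -> (3,1) -> (2,2)

The waypoints must appear in the order (1,3), (1,2), (2,1), (3,1), with no cell reused.
Route from (2,3): up 1 to (1,3), left 1 to (1,2), down-left 1 to (2,1), down 1 to (3,1), up-right 1 to (2,2) — 5 moves in all.
Check: order respected (1 at step 1, 2 at step 2, 3 at step 3, 4 at step 4); 5 moves as required.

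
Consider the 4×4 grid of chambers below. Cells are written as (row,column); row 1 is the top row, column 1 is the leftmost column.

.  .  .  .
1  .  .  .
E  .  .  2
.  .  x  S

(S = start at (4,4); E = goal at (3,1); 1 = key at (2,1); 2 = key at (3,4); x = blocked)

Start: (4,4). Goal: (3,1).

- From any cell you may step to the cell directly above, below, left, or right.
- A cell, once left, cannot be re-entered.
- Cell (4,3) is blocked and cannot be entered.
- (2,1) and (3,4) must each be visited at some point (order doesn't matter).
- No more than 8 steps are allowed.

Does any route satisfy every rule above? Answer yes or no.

One route that works: (4,4) → (3,4) → (2,4) → (2,3) → (2,2) → (2,1) → (3,1).

yes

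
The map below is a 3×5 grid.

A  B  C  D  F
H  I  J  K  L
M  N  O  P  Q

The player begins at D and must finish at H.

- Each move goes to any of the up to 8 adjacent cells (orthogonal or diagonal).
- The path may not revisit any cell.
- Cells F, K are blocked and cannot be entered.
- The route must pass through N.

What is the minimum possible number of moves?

Any route passes through N somewhere between D and H. Summing Chebyshev distances along the two legs (D → N → H) gives a lower bound of 2 + 1 = 3 moves.
A route of 3 moves achieves this: D → J → N → H.
Since 3 matches the lower bound, it is optimal.

3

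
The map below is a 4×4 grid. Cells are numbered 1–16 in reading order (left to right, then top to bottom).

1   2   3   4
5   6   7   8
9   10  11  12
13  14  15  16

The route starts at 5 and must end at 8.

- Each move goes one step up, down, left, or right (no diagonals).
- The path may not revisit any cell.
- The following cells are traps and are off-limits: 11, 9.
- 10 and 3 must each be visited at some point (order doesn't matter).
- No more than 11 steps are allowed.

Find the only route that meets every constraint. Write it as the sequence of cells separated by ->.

The 11-move cap with required stops at 10, 3 leaves no slack for detours.
Route from 5: up 1 to 1, right 2 to 3, down 1 to 7, left 1 to 6, down 2 to 14, right 2 to 16, up 2 to 8 — 11 moves in all.
Check: all required cells visited; 11 ≤ 11 moves.

5 -> 1 -> 2 -> 3 -> 7 -> 6 -> 10 -> 14 -> 15 -> 16 -> 12 -> 8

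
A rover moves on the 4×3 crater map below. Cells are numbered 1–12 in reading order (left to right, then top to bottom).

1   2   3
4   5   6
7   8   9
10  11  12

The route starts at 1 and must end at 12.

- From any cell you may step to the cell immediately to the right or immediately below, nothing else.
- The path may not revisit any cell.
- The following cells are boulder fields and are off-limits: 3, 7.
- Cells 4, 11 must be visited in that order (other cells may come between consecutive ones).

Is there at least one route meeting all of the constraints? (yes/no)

One route that works: 1 → 4 → 5 → 8 → 11 → 12.

yes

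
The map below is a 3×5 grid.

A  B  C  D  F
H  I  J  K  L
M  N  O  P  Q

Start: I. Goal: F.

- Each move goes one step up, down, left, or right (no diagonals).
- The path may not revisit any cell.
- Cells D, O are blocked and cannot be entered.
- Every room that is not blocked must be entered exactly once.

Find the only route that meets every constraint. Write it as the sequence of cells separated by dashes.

I - N - M - H - A - B - C - J - K - P - Q - L - F

Need to visit all 13 open cells exactly once, starting at I and ending at F.
Route from I: down to N, left to M, 2× up (reaching A), 2× right (reaching C), down to J, right to K, down to P, right to Q, 2× up (reaching F) — 12 moves in all.
Check: all 13 open cells covered.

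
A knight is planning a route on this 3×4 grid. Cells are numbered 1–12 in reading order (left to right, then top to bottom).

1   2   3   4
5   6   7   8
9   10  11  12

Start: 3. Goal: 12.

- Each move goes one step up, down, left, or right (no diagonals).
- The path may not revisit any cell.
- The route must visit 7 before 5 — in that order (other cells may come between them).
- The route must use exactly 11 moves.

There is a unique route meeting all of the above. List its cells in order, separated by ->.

3 -> 4 -> 8 -> 7 -> 6 -> 2 -> 1 -> 5 -> 9 -> 10 -> 11 -> 12

The waypoints must appear in the order 7, 5, with no cell reused.
Route from 3: right to 4, down to 8, 2× left (reaching 6), up to 2, left to 1, 2× down (reaching 9), 3× right (reaching 12) — 11 moves in all.
Check: order respected (7 at step 3, 5 at step 7); 11 moves as required.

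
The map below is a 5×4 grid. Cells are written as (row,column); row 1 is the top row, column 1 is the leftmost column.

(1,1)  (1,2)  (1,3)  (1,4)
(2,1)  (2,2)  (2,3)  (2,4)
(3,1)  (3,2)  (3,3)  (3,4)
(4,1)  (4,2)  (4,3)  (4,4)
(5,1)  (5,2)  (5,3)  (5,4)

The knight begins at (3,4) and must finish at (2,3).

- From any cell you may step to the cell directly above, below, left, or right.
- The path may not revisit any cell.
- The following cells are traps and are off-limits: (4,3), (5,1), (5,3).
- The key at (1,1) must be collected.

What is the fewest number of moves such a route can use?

Any route passes through (1,1) somewhere between (3,4) and (2,3). Summing Manhattan distances along the two legs ((3,4) → (1,1) → (2,3)) gives a lower bound of 5 + 3 = 8 moves.
A route of 8 moves achieves this: (3,4) → (2,4) → (1,4) → (1,3) → (1,2) → (1,1) → (2,1) → (2,2) → (2,3).
Since 8 matches the lower bound, it is optimal.

8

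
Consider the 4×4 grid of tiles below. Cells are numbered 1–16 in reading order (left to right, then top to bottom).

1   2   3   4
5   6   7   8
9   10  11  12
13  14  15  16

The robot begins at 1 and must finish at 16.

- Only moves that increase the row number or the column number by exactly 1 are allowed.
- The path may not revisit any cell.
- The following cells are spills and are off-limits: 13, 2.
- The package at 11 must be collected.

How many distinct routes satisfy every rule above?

6

A right/down-only route from 1 to 16 makes exactly 3 down-moves and 3 right-moves in some order.
With no other constraints that would be C(6,3) = 20 routes.
Split at 11 and multiply the segment counts (each segment already excludes blocked cells): 1→11: 3; 11→16: 2; product = 6.
That gives 6 routes.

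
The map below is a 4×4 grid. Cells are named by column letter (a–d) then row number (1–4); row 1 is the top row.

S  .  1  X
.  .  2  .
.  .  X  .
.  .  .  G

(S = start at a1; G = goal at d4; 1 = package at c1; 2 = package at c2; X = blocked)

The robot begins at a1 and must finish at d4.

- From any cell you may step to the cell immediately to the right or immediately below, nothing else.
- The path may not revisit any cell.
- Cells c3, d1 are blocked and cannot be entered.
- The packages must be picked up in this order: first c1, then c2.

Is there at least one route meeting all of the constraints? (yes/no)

yes

One route that works: a1 → b1 → c1 → c2 → d2 → d3 → d4.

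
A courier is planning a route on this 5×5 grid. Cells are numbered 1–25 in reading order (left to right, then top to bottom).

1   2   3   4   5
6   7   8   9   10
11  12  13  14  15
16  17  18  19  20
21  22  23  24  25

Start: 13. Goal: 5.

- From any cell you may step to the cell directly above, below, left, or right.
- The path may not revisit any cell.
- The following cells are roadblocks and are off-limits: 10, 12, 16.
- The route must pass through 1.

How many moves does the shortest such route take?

Any route passes through 1 somewhere between 13 and 5. Summing Manhattan distances along the two legs (13 → 1 → 5) gives a lower bound of 4 + 4 = 8 moves.
A route of 8 moves achieves this: 13 → 8 → 7 → 6 → 1 → 2 → 3 → 4 → 5.
Since 8 matches the lower bound, it is optimal.

8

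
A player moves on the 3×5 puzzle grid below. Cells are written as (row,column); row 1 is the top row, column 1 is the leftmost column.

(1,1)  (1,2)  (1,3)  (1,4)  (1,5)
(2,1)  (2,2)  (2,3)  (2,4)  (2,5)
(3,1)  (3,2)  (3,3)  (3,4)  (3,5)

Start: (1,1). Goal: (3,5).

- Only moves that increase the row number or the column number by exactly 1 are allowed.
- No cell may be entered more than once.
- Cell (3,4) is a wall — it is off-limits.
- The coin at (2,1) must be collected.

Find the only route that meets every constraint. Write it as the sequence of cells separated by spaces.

(1,1) (2,1) (2,2) (2,3) (2,4) (2,5) (3,5)

Moves only go right or down, so the column and row indices never decrease.
Route from (1,1): down 1 to (2,1), right 4 to (2,5), down 1 to (3,5) — 6 moves in all.
Check: all required cells visited.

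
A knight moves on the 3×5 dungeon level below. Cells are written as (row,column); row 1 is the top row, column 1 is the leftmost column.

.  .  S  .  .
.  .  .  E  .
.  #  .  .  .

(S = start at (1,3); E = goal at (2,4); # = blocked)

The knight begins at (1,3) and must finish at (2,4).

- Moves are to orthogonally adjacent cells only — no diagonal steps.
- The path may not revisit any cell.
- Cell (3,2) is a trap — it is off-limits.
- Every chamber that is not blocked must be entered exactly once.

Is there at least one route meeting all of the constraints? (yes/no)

Cell (3,1) has only one open neighbour but is neither the start nor the goal, so a Hamiltonian route would have to both enter and leave it through the same neighbour — impossible without revisiting.

no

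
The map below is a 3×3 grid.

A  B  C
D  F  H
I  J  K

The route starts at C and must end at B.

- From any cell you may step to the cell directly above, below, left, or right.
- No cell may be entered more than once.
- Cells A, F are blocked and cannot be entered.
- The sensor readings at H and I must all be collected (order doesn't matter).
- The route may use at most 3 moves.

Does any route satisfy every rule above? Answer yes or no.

no

Every way from H onward to B runs back through C, which the route has already used — so it cannot be completed without a revisit.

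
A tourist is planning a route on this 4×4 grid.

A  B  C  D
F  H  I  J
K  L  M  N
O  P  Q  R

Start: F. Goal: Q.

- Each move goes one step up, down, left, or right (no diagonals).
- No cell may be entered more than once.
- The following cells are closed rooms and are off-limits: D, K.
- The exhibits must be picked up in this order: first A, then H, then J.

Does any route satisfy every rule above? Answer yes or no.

One route that works: F → A → B → H → I → J → N → R → Q.

yes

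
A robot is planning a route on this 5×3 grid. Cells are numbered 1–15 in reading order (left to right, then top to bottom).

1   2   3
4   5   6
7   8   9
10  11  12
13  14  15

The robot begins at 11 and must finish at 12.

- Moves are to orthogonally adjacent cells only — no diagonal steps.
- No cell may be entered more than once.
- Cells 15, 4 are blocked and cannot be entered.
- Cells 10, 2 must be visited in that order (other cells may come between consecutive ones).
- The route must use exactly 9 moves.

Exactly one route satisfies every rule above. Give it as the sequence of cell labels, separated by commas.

11, 10, 7, 8, 5, 2, 3, 6, 9, 12

The waypoints must appear in the order 10, 2, with no cell reused.
Route from 11: left 1 to 10, up 1 to 7, right 1 to 8, up 2 to 2, right 1 to 3, down 3 to 12 — 9 moves in all.
Check: order respected (10 at step 1, 2 at step 5); 9 moves as required.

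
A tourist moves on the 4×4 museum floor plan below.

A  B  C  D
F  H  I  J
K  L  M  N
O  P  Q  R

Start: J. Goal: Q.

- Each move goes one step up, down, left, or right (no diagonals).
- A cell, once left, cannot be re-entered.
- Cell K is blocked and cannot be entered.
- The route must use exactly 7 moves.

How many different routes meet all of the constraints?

11

Need simple routes of exactly 7 moves from J to Q (Manhattan distance 3, so 2 moves are spent on a detour and 2 undoing it).
Branch systematically from the start, pruning whenever the remaining move budget drops below the Manhattan distance to Q or differs from it in parity. Grouping the completions by first move — via D: 7; via N: 1; via I: 3 — and summing: 7 + 1 + 3 = 11.
That gives 11 routes.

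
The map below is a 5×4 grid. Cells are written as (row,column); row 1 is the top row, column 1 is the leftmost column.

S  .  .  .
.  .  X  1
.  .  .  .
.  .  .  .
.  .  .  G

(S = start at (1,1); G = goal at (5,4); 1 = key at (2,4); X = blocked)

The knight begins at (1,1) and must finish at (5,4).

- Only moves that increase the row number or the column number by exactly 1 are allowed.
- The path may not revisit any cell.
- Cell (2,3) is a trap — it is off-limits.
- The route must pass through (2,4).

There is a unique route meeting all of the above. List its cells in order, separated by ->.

(1,1) -> (1,2) -> (1,3) -> (1,4) -> (2,4) -> (3,4) -> (4,4) -> (5,4)

Moves only go right or down, so the column and row indices never decrease.
Route from (1,1): right 3 to (1,4), down 4 to (5,4) — 7 moves in all.
Check: all required cells visited.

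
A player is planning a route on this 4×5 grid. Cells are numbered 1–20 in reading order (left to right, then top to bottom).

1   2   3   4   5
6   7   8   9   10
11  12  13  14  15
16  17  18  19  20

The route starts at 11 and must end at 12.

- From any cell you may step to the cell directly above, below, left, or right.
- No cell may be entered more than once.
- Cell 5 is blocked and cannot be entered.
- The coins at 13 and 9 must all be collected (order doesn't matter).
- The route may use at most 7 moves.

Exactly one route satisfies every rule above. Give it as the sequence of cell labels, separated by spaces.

The budget equals the shortest possible length, so every move has to be on a shortest route through the required cells.
Route from 11: up to 6, 3× right (reaching 9), down to 14, 2× left (reaching 12) — 7 moves in all.
Check: all required cells visited; 7 ≤ 7 moves.

11 6 7 8 9 14 13 12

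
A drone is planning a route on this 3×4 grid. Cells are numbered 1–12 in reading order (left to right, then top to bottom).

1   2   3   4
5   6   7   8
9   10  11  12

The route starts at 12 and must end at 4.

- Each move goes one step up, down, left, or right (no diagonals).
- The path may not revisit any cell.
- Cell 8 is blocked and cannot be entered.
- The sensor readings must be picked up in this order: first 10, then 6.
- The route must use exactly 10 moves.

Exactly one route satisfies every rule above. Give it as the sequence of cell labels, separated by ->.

12 -> 11 -> 10 -> 9 -> 5 -> 1 -> 2 -> 6 -> 7 -> 3 -> 4

The waypoints must appear in the order 10, 6, with no cell reused.
Route from 12: left 3 to 9, up 2 to 1, right 1 to 2, down 1 to 6, right 1 to 7, up 1 to 3, right 1 to 4 — 10 moves in all.
Check: order respected (10 at step 2, 6 at step 7); 10 moves as required.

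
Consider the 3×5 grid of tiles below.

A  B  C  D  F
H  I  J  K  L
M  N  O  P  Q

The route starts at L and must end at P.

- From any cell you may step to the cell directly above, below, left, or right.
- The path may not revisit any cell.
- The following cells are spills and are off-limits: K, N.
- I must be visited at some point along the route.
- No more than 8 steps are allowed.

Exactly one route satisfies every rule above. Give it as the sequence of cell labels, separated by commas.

The 8-move cap with required stops at I leaves no slack for detours.
Route from L: up to F, 3× left (reaching B), down to I, right to J, down to O, right to P — 8 moves in all.
Check: all required cells visited; 8 ≤ 8 moves.

L, F, D, C, B, I, J, O, P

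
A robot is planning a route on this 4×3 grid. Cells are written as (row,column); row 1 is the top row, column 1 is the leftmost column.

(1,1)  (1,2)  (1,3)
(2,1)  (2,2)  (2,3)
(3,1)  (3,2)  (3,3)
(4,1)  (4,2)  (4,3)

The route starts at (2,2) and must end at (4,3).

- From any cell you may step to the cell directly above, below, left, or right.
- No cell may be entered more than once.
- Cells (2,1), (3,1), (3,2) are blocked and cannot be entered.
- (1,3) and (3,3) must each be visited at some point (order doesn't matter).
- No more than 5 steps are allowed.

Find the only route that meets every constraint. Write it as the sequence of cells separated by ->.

(2,2) -> (1,2) -> (1,3) -> (2,3) -> (3,3) -> (4,3)

The 5-move cap with required stops at (1,3), (3,3) leaves no slack for detours.
Route from (2,2): up to (1,2), right to (1,3), 3× down (reaching (4,3)) — 5 moves in all.
Check: all required cells visited; 5 ≤ 5 moves.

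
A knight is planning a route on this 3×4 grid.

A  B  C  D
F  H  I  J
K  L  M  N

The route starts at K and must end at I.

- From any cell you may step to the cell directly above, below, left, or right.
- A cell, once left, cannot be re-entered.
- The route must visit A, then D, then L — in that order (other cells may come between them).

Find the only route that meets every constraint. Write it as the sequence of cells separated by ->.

The waypoints must appear in the order A, D, L, with no cell reused.
Route from K: 2× up (reaching A), 3× right (reaching D), 2× down (reaching N), 2× left (reaching L), up to H, right to I — 11 moves in all.
Check: order respected (A at step 2, D at step 5, L at step 9).

K -> F -> A -> B -> C -> D -> J -> N -> M -> L -> H -> I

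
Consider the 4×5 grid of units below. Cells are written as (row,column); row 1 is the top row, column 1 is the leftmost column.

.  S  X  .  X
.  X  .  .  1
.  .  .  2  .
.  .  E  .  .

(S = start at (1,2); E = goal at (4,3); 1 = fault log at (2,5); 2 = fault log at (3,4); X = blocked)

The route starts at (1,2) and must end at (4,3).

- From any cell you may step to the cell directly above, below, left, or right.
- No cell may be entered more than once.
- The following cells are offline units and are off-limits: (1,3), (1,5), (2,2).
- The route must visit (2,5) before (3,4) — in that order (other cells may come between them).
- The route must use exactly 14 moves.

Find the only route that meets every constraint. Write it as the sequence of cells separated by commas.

The waypoints must appear in the order (2,5), (3,4), with no cell reused.
Route from (1,2): left to (1,1), 3× down (reaching (4,1)), right to (4,2), up to (3,2), right to (3,3), up to (2,3), 2× right (reaching (2,5)), down to (3,5), left to (3,4), down to (4,4), left to (4,3) — 14 moves in all.
Check: order respected (1 at step 10, 2 at step 12); 14 moves as required.

(1,2), (1,1), (2,1), (3,1), (4,1), (4,2), (3,2), (3,3), (2,3), (2,4), (2,5), (3,5), (3,4), (4,4), (4,3)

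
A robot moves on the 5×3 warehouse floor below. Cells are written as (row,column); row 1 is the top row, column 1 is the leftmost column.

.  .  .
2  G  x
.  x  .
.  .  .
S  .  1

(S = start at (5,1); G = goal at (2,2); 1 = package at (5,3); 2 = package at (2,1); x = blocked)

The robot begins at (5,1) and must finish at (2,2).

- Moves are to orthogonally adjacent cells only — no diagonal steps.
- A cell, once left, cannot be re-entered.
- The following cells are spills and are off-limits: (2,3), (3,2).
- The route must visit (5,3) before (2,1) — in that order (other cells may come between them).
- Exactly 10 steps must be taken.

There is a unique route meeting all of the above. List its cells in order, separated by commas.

(5,1), (5,2), (5,3), (4,3), (4,2), (4,1), (3,1), (2,1), (1,1), (1,2), (2,2)

The waypoints must appear in the order (5,3), (2,1), with no cell reused.
Route from (5,1): 2× right (reaching (5,3)), up to (4,3), 2× left (reaching (4,1)), 3× up (reaching (1,1)), right to (1,2), down to (2,2) — 10 moves in all.
Check: order respected (1 at step 2, 2 at step 7); 10 moves as required.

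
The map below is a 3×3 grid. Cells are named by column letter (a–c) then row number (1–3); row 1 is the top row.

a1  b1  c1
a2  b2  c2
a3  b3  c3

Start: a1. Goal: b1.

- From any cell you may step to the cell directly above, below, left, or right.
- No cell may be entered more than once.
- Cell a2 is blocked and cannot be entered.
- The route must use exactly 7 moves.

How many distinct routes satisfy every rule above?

Need simple routes of exactly 7 moves from a1 to b1 (Manhattan distance 1, so 3 moves are spent on a detour and 3 undoing it).
No route satisfies every constraint, so the count is 0.

0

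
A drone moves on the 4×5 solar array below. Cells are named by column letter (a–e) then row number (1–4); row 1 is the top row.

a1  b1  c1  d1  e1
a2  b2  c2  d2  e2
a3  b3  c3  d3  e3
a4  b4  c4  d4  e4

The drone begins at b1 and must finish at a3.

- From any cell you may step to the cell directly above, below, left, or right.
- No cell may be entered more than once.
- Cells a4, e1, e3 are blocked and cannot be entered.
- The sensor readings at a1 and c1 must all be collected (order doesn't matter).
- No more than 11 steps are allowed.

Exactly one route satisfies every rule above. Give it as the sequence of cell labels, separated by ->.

Any route must reach a1 and c1 and still end at a3 within 11 moves, so the order of the required stops is forced.
Route from b1: left 1 to a1, down 1 to a2, right 2 to c2, up 1 to c1, right 1 to d1, down 2 to d3, left 3 to a3 — 11 moves in all.
Check: all required cells visited; 11 ≤ 11 moves.

b1 -> a1 -> a2 -> b2 -> c2 -> c1 -> d1 -> d2 -> d3 -> c3 -> b3 -> a3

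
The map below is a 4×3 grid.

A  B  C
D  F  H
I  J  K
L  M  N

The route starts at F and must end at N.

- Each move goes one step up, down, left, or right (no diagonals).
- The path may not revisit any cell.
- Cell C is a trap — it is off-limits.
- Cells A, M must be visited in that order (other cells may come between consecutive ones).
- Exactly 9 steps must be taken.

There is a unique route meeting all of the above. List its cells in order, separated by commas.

F, B, A, D, I, L, M, J, K, N

The waypoints must appear in the order A, M, with no cell reused.
Route from F: up to B, left to A, 3× down (reaching L), right to M, up to J, right to K, down to N — 9 moves in all.
Check: order respected (A at step 2, M at step 6); 9 moves as required.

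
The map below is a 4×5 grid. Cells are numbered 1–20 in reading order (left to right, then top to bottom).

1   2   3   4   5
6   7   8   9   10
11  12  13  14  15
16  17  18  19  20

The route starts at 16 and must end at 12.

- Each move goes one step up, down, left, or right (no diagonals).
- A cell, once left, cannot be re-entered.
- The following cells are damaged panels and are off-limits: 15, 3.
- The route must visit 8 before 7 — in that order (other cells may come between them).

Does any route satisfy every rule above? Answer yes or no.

One route that works: 16 → 17 → 18 → 13 → 8 → 7 → 12.

yes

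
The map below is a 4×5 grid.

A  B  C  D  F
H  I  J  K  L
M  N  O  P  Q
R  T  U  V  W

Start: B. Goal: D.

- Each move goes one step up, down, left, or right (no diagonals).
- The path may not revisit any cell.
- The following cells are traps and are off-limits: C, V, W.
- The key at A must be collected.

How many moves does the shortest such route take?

Any route passes through A somewhere between B and D. Summing Manhattan distances along the two legs (B → A → D) gives a lower bound of 1 + 3 = 4 moves.
That bound ignores the blocked cells. Measuring each leg by the fewest moves that actually steer around them (B→A: 1; A→D: 5) raises the lower bound to 6.
A route of 6 moves exists: B → A → H → I → J → K → D.
Since 6 matches that lower bound, it is optimal.

6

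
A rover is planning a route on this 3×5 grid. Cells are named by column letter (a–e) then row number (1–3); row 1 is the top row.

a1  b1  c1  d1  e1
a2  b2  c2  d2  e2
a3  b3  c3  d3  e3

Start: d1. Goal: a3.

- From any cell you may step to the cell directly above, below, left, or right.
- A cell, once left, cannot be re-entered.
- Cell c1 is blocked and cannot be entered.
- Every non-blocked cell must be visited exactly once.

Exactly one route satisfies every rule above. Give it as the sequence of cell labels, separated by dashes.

Need to visit all 14 open cells exactly once, starting at d1 and ending at a3.
Route from d1: right 1 to e1, down 2 to e3, left 1 to d3, up 1 to d2, left 1 to c2, down 1 to c3, left 1 to b3, up 2 to b1, left 1 to a1, down 2 to a3 — 13 moves in all.
Check: all 14 open cells covered.

d1 - e1 - e2 - e3 - d3 - d2 - c2 - c3 - b3 - b2 - b1 - a1 - a2 - a3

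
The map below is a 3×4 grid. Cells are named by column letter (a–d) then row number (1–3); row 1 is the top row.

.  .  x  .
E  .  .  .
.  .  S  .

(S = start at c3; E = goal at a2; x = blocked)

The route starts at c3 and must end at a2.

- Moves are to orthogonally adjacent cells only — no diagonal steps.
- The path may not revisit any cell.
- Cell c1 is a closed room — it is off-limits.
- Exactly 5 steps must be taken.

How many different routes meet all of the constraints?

Need simple routes of exactly 5 moves from c3 to a2 (Manhattan distance 3, so 1 moves are spent on a detour and 1 undoing it).
Enumerating: c3 c2 b2 b1 a1 a2 | c3 c2 b2 b3 a3 a2 | c3 b3 b2 b1 a1 a2 | c3 d3 d2 c2 b2 a2.
That gives 4 routes.

4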